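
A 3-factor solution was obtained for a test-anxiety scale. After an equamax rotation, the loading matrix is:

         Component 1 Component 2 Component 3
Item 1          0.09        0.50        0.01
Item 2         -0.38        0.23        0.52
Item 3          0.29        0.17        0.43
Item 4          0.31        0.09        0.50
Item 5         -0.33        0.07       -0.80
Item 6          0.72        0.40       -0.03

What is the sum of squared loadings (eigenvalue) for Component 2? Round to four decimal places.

SS loadings for Component 2 = 0.50² + 0.23² + 0.17² + 0.09² + 0.07² + 0.40² = 0.2500 + 0.0529 + 0.0289 + 0.0081 + 0.0049 + 0.1600 = 0.5048

0.5048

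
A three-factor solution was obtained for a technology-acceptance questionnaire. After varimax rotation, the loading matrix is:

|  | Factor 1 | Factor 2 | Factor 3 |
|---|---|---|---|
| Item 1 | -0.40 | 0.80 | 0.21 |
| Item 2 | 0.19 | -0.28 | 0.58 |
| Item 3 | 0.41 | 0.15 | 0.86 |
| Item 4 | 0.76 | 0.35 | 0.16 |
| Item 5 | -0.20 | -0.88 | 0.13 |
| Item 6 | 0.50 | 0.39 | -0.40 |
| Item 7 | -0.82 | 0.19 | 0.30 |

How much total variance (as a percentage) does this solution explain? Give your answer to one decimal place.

SS loadings by factor: 1.9042, 1.8260, 1.4126; total = 5.1428.
Total variance with 7 standardized items is 7, so the solution explains 5.1428/7 = 0.7347 = 73.47%.

73.5%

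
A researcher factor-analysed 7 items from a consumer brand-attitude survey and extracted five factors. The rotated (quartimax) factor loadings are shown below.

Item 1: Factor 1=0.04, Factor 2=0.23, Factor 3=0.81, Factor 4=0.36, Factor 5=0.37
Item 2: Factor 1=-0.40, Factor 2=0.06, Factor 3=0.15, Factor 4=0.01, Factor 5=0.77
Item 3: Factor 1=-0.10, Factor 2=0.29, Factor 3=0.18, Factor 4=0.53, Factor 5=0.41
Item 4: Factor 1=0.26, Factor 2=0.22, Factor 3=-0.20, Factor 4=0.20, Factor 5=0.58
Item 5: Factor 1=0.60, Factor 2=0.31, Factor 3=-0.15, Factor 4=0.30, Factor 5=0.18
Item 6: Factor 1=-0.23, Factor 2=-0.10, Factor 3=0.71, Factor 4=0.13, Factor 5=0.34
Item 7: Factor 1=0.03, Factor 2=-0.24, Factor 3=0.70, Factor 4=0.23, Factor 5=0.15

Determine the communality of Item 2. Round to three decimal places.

h² = (-0.40)² + 0.06² + 0.15² + 0.01² + 0.77² = 0.1600 + 0.0036 + 0.0225 + 0.0001 + 0.5929 = 0.7791

0.779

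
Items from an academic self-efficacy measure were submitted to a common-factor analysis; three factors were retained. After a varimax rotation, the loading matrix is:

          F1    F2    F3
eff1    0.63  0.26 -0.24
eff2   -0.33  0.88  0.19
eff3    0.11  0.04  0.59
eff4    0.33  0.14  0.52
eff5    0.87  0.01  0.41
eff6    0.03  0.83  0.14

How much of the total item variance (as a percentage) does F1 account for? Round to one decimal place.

SS loadings for F1 = 0.63² + (-0.33)² + 0.11² + 0.33² + 0.87² + 0.03² = 1.3846
With 6 standardized items, total variance = 6. Proportion = 1.3846/6 = 0.2308 → 23.08%.

23.1%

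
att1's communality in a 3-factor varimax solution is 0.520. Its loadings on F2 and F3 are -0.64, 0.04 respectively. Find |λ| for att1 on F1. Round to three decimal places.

0.330

Under orthogonal rotation h² = Σλ², so λ_F1² = h² − (0.4112) = 0.520 − 0.4112 = 0.1088.
|λ| = √0.1088 = 0.3298.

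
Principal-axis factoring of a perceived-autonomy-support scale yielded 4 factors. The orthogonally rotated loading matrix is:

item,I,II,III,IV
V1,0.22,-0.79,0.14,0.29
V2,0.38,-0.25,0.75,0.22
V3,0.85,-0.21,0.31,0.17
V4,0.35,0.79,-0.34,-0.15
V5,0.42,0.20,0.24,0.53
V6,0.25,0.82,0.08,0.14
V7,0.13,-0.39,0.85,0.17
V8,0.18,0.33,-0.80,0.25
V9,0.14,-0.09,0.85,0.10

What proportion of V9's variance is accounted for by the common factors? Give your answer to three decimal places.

h² = 0.14² + (-0.09)² + 0.85² + 0.10² = 0.0196 + 0.0081 + 0.7225 + 0.0100 = 0.7602

0.760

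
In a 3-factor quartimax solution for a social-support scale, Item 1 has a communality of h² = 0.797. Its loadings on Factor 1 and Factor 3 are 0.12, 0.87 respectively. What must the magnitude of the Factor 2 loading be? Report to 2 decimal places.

Under orthogonal rotation h² = Σλ², so λ_Factor 2² = h² − (0.7713) = 0.797 − 0.7713 = 0.0257.
|λ| = √0.0257 = 0.1603.

0.16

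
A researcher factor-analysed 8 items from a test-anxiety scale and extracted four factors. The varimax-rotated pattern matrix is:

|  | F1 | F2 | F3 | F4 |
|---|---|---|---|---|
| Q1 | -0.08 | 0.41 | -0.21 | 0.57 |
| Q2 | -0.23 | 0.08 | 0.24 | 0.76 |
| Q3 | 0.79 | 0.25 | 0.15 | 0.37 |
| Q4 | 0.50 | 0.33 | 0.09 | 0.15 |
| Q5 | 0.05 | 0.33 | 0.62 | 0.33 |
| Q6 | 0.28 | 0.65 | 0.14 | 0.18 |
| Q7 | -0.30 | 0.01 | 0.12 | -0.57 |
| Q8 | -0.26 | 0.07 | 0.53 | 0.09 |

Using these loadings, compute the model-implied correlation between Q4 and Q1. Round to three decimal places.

0.162

r̂ = Σ λ_i·λ_j across factors = (0.50)(-0.08) + (0.33)(0.41) + (0.09)(-0.21) + (0.15)(0.57)
  = -0.0400 +0.1353 -0.0189 +0.0855 = 0.1619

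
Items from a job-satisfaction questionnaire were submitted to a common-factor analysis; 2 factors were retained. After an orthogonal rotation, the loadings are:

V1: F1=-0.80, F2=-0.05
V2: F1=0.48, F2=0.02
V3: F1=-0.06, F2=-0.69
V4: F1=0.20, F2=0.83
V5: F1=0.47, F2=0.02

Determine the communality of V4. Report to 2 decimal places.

h² = 0.20² + 0.83² = 0.0400 + 0.6889 = 0.7289

0.73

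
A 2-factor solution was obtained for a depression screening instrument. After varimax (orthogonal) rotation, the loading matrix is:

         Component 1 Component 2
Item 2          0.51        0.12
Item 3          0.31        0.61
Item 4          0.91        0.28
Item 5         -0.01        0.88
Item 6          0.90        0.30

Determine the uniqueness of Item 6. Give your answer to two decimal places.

0.10

h² = 0.90² + 0.30² = 0.8100 + 0.0900 = 0.9000
Uniqueness u² = 1 − h² = 1 − 0.9000 = 0.1000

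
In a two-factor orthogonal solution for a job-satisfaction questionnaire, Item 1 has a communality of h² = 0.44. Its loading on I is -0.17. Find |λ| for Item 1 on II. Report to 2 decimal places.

0.64

Under orthogonal rotation h² = Σλ², so λ_II² = h² − (0.0289) = 0.44 − 0.0289 = 0.4111.
|λ| = √0.4111 = 0.6412.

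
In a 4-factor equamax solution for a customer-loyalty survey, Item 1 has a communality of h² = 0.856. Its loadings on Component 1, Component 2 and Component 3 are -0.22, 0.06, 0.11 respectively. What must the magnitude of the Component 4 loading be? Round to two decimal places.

0.89

Under orthogonal rotation h² = Σλ², so λ_Component 4² = h² − (0.0641) = 0.856 − 0.0641 = 0.7919.
|λ| = √0.7919 = 0.8899.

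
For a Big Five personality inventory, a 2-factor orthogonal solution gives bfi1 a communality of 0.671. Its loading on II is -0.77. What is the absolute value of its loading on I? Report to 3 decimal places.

Under orthogonal rotation h² = Σλ², so λ_I² = h² − (0.5929) = 0.671 − 0.5929 = 0.0781.
|λ| = √0.0781 = 0.2795.

0.279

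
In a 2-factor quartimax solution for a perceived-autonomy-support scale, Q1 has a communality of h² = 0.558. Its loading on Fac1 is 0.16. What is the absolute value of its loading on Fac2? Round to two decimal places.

0.73

Under orthogonal rotation h² = Σλ², so λ_Fac2² = h² − (0.0256) = 0.558 − 0.0256 = 0.5324.
|λ| = √0.5324 = 0.7297.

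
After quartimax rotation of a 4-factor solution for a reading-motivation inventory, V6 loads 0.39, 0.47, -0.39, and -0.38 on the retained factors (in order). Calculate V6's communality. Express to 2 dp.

h² = 0.39² + 0.47² + (-0.39)² + (-0.38)² = 0.1521 + 0.2209 + 0.1521 + 0.1444 = 0.6695

0.67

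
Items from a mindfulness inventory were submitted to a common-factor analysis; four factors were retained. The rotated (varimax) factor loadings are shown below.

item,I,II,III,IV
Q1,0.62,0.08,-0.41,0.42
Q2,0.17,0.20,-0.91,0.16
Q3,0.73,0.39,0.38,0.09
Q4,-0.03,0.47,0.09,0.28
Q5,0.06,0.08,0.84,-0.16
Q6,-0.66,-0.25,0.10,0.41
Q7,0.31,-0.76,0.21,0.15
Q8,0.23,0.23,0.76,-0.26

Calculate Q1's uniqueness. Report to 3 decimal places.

0.265

h² = 0.62² + 0.08² + (-0.41)² + 0.42² = 0.3844 + 0.0064 + 0.1681 + 0.1764 = 0.7353
Uniqueness u² = 1 − h² = 1 − 0.7353 = 0.2647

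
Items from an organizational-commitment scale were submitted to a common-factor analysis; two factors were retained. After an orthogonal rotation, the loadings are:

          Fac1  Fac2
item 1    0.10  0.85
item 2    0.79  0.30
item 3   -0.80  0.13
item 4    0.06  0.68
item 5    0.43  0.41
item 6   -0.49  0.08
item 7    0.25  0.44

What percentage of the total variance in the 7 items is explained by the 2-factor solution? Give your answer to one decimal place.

SS loadings by factor: 1.7652, 1.6599; total = 3.4251.
Total variance with 7 standardized items is 7, so the solution explains 3.4251/7 = 0.4893 = 48.93%.

48.9%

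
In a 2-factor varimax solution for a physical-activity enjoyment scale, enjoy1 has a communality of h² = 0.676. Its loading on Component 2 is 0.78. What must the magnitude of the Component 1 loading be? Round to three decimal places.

Under orthogonal rotation h² = Σλ², so λ_Component 1² = h² − (0.6084) = 0.676 − 0.6084 = 0.0676.
|λ| = √0.0676 = 0.2600.

0.260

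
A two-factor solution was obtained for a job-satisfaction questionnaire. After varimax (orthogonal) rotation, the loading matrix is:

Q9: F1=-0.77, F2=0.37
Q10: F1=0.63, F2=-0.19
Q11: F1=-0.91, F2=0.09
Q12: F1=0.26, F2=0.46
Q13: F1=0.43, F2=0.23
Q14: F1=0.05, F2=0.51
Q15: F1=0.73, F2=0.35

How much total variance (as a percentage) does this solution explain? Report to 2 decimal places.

49.06%

Communalities: 0.7298, 0.4330, 0.8362, 0.2792, 0.2378, 0.2626, 0.6554; Σh² = 3.4340.
Total variance with 7 standardized items is 7, so the solution explains 3.4340/7 = 0.4906 = 49.06%.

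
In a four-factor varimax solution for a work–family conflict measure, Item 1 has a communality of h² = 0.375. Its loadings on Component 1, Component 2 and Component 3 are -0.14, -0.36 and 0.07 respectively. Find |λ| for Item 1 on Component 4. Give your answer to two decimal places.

Under orthogonal rotation h² = Σλ², so λ_Component 4² = h² − (0.1541) = 0.375 − 0.1541 = 0.2209.
|λ| = √0.2209 = 0.4700.

0.47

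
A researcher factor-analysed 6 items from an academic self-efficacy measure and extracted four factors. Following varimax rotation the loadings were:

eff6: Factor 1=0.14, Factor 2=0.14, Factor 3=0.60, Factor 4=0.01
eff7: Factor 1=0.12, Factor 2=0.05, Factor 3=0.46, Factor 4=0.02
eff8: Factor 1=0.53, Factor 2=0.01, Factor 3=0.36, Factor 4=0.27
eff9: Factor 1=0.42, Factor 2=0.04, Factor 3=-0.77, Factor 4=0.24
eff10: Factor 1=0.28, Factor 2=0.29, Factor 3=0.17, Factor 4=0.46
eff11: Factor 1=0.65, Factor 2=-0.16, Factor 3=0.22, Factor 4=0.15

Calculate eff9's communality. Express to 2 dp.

0.83

h² = 0.42² + 0.04² + (-0.77)² + 0.24² = 0.1764 + 0.0016 + 0.5929 + 0.0576 = 0.8285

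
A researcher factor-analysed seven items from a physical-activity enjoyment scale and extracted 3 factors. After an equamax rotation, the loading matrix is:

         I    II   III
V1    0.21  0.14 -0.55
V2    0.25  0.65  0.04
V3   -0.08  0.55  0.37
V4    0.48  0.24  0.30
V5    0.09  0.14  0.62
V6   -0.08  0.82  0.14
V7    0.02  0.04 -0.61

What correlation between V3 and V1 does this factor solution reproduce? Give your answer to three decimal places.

r̂ = Σ λ_i·λ_j across factors = (-0.08)(0.21) + (0.55)(0.14) + (0.37)(-0.55)
  = -0.0168 +0.0770 -0.2035 = -0.1433

-0.143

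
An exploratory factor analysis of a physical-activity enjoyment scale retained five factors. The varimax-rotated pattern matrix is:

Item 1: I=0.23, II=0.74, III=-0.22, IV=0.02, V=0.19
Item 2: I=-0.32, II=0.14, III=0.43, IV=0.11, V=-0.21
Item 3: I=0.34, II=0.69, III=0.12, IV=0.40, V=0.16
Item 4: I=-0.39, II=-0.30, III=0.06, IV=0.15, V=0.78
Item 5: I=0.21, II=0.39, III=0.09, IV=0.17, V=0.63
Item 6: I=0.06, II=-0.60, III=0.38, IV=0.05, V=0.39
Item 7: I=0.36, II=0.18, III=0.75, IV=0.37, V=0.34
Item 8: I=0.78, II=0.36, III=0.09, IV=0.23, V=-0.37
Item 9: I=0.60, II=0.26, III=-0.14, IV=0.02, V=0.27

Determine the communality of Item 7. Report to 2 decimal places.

h² = 0.36² + 0.18² + 0.75² + 0.37² + 0.34² = 0.1296 + 0.0324 + 0.5625 + 0.1369 + 0.1156 = 0.9770

0.98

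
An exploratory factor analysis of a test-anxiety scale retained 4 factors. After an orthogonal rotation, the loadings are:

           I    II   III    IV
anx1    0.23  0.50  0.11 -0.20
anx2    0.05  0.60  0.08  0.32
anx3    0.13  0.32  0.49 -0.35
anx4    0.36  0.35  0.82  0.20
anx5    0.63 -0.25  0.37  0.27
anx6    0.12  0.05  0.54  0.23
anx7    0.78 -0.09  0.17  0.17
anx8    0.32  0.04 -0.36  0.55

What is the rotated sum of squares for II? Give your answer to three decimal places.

SS loadings for II = 0.50² + 0.60² + 0.32² + 0.35² + (-0.25)² + 0.05² + (-0.09)² + 0.04² = 0.2500 + 0.3600 + 0.1024 + 0.1225 + 0.0625 + 0.0025 + 0.0081 + 0.0016 = 0.9096

0.910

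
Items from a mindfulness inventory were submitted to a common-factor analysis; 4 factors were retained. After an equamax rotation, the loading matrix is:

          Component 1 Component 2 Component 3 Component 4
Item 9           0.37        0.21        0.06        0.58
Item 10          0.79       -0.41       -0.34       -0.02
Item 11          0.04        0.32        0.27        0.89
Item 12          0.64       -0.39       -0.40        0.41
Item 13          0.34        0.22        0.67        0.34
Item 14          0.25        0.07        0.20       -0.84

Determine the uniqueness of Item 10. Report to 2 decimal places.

0.09

h² = 0.79² + (-0.41)² + (-0.34)² + (-0.02)² = 0.6241 + 0.1681 + 0.1156 + 0.0004 = 0.9082
Uniqueness u² = 1 − h² = 1 − 0.9082 = 0.0918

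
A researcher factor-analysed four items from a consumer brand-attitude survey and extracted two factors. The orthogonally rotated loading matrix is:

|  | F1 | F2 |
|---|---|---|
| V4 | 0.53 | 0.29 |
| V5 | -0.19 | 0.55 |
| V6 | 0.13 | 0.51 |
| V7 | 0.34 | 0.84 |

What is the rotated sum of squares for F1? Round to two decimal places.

0.45

SS loadings for F1 = 0.53² + (-0.19)² + 0.13² + 0.34² = 0.2809 + 0.0361 + 0.0169 + 0.1156 = 0.4495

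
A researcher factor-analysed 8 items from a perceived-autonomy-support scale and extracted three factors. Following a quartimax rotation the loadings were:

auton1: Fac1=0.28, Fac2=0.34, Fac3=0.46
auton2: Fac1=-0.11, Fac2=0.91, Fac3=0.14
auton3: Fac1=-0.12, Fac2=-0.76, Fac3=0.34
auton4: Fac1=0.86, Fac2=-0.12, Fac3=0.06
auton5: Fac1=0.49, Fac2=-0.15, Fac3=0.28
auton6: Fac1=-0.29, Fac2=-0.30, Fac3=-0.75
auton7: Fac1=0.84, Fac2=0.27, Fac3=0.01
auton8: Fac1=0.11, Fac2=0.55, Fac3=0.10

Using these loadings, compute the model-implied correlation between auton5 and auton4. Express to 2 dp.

0.46

r̂ = Σ λ_i·λ_j across factors = (0.49)(0.86) + (-0.15)(-0.12) + (0.28)(0.06)
  = +0.4214 +0.0180 +0.0168 = 0.4562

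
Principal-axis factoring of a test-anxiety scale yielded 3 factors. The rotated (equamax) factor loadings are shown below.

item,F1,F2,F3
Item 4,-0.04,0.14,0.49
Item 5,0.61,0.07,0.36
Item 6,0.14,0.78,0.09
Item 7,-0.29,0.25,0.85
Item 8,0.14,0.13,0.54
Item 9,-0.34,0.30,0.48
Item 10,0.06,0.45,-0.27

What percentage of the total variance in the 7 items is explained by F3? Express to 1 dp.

SS loadings for F3 = 0.49² + 0.36² + 0.09² + 0.85² + 0.54² + 0.48² + (-0.27)² = 1.6952
With 7 standardized items, total variance = 7. Proportion = 1.6952/7 = 0.2422 → 24.22%.

24.2%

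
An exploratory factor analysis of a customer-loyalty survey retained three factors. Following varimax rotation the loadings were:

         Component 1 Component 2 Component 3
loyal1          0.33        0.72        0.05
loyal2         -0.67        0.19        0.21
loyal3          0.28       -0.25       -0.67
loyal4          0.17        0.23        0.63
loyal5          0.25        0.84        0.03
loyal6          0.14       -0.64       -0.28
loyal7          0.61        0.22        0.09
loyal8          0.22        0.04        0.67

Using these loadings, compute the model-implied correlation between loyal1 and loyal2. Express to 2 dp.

-0.07

r̂ = Σ λ_i·λ_j across factors = (0.33)(-0.67) + (0.72)(0.19) + (0.05)(0.21)
  = -0.2211 +0.1368 +0.0105 = -0.0738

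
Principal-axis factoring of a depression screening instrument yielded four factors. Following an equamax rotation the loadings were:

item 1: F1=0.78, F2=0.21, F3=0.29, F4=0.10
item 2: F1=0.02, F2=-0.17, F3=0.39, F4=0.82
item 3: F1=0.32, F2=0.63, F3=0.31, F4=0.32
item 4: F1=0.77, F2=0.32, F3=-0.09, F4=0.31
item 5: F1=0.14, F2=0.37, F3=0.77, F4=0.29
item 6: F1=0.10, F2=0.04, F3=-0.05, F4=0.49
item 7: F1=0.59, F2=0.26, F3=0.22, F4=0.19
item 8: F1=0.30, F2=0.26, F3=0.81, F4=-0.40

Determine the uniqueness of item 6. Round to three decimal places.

h² = 0.10² + 0.04² + (-0.05)² + 0.49² = 0.0100 + 0.0016 + 0.0025 + 0.2401 = 0.2542
Uniqueness u² = 1 − h² = 1 − 0.2542 = 0.7458

0.746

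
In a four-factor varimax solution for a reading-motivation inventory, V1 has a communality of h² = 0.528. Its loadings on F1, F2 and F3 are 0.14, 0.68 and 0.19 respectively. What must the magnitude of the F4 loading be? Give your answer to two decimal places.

Under orthogonal rotation h² = Σλ², so λ_F4² = h² − (0.5181) = 0.528 − 0.5181 = 0.0099.
|λ| = √0.0099 = 0.0995.

0.10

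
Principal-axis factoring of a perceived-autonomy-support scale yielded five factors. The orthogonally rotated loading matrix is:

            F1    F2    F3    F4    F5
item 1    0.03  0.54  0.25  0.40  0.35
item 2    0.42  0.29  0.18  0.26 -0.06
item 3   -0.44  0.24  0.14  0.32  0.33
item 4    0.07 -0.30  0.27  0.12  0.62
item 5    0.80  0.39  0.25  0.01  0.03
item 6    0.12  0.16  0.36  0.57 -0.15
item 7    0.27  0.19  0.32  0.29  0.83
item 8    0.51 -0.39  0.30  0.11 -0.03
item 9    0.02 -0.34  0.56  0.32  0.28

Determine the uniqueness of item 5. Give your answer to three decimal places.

h² = 0.80² + 0.39² + 0.25² + 0.01² + 0.03² = 0.6400 + 0.1521 + 0.0625 + 0.0001 + 0.0009 = 0.8556
Uniqueness u² = 1 − h² = 1 − 0.8556 = 0.1444

0.144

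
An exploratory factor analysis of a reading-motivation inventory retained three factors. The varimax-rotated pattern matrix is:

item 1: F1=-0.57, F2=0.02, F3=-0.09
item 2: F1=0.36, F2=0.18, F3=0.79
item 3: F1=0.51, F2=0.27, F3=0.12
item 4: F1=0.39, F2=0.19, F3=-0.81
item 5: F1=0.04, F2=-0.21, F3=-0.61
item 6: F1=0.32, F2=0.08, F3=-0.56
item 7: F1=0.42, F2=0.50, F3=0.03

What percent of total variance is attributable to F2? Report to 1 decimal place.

6.3%

SS loadings for F2 = 0.02² + 0.18² + 0.27² + 0.19² + (-0.21)² + 0.08² + 0.50² = 0.4423
With 7 standardized items, total variance = 7. Proportion = 0.4423/7 = 0.0632 → 6.32%.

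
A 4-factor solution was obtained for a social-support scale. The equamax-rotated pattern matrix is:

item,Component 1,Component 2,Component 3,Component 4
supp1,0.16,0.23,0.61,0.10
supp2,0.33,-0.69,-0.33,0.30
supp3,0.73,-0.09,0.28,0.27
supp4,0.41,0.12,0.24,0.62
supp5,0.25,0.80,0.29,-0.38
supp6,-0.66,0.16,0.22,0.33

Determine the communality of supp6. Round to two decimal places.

0.62

h² = (-0.66)² + 0.16² + 0.22² + 0.33² = 0.4356 + 0.0256 + 0.0484 + 0.1089 = 0.6185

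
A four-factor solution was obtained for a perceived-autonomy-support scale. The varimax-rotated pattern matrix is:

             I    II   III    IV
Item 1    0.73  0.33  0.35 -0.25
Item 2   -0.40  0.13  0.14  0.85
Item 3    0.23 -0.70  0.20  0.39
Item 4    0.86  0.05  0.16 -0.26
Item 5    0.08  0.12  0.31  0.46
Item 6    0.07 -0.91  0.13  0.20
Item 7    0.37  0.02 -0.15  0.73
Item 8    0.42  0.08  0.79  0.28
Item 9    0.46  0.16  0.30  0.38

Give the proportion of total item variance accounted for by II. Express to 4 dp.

0.1659

SS loadings for II = 0.33² + 0.13² + (-0.70)² + 0.05² + 0.12² + (-0.91)² + 0.02² + 0.08² + 0.16² = 1.4932
Proportion of variance = 1.4932 / 9 = 0.1659.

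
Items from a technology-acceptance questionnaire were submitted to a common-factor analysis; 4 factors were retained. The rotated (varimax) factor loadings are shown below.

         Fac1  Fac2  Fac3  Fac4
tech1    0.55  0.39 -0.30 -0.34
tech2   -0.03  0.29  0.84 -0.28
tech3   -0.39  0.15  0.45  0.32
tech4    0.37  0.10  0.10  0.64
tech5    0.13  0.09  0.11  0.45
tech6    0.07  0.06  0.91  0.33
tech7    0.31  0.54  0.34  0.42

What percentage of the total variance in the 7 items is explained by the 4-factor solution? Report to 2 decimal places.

63.43%

Communalities: 0.6602, 0.8690, 0.4795, 0.5665, 0.2396, 0.9455, 0.6797; Σh² = 4.4400.
Total variance with 7 standardized items is 7, so the solution explains 4.4400/7 = 0.6343 = 63.43%.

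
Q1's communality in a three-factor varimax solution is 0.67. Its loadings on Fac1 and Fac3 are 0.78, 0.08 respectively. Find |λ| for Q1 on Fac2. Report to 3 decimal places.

Under orthogonal rotation h² = Σλ², so λ_Fac2² = h² − (0.6148) = 0.67 − 0.6148 = 0.0552.
|λ| = √0.0552 = 0.2349.

0.235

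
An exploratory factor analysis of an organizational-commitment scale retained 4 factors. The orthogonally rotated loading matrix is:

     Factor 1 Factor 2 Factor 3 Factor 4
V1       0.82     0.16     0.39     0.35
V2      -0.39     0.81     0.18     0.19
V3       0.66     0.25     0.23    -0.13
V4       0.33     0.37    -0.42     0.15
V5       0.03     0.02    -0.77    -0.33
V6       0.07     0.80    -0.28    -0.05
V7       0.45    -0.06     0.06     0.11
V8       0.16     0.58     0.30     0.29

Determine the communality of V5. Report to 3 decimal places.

0.703

h² = 0.03² + 0.02² + (-0.77)² + (-0.33)² = 0.0009 + 0.0004 + 0.5929 + 0.1089 = 0.7031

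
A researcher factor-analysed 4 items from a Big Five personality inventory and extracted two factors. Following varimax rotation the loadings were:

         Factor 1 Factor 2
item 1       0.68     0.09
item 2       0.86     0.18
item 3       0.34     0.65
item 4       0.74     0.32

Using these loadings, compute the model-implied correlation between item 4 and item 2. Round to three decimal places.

r̂ = Σ λ_i·λ_j across factors = (0.74)(0.86) + (0.32)(0.18)
  = +0.6364 +0.0576 = 0.6940

0.694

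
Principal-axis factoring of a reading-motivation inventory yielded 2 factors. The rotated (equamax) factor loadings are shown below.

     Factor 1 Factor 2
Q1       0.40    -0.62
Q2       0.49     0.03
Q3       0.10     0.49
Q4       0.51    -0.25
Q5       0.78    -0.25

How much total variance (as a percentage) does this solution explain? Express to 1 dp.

40.6%

SS loadings by factor: 1.2786, 0.7504; total = 2.0290.
Total variance with 5 standardized items is 5, so the solution explains 2.0290/5 = 0.4058 = 40.58%.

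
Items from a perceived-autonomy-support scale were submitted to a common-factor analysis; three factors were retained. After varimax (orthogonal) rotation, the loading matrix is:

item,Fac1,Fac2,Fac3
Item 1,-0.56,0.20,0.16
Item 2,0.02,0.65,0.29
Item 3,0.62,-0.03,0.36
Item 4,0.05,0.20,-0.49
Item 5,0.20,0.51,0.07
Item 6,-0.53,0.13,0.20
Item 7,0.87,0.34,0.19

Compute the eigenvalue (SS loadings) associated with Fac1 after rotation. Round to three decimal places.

1.779

SS loadings for Fac1 = (-0.56)² + 0.02² + 0.62² + 0.05² + 0.20² + (-0.53)² + 0.87² = 0.3136 + 0.0004 + 0.3844 + 0.0025 + 0.0400 + 0.2809 + 0.7569 = 1.7787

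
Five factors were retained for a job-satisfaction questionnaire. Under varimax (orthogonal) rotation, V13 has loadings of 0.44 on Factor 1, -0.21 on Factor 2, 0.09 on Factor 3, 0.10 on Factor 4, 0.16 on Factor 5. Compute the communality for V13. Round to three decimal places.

0.281

h² = 0.44² + (-0.21)² + 0.09² + 0.10² + 0.16² = 0.1936 + 0.0441 + 0.0081 + 0.0100 + 0.0256 = 0.2814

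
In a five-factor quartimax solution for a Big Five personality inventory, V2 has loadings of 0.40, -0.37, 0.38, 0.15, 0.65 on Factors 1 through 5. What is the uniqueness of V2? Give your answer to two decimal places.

0.11

h² = 0.40² + (-0.37)² + 0.38² + 0.15² + 0.65² = 0.1600 + 0.1369 + 0.1444 + 0.0225 + 0.4225 = 0.8863
Uniqueness u² = 1 − h² = 1 − 0.8863 = 0.1137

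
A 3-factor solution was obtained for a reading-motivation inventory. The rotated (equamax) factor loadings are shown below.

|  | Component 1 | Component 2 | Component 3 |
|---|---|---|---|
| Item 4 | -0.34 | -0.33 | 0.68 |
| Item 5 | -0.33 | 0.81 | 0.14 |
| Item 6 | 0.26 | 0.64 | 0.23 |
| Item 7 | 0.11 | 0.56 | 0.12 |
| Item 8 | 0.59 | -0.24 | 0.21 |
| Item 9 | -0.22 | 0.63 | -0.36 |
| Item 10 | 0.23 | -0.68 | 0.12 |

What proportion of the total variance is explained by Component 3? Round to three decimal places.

0.105

SS loadings for Component 3 = 0.68² + 0.14² + 0.23² + 0.12² + 0.21² + (-0.36)² + 0.12² = 0.7374
Proportion of variance = 0.7374 / 7 = 0.1053.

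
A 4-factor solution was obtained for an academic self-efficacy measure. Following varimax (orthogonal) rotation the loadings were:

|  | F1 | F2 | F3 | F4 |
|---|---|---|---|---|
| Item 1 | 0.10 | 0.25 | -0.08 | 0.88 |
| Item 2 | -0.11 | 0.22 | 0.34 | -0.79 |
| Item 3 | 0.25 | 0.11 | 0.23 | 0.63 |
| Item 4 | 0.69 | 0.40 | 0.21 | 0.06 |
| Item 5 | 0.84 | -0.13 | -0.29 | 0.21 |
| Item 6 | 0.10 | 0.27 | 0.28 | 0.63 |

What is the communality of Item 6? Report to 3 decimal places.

0.558

h² = 0.10² + 0.27² + 0.28² + 0.63² = 0.0100 + 0.0729 + 0.0784 + 0.3969 = 0.5582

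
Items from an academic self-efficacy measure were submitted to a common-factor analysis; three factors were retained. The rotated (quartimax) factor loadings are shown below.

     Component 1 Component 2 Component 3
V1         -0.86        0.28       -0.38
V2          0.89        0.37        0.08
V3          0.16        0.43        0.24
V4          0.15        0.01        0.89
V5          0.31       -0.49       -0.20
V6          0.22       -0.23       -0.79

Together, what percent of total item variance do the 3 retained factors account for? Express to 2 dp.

68.04%

SS loadings by factor: 1.7243, 0.6933, 1.6646; total = 4.0822.
Total variance with 6 standardized items is 6, so the solution explains 4.0822/6 = 0.6804 = 68.04%.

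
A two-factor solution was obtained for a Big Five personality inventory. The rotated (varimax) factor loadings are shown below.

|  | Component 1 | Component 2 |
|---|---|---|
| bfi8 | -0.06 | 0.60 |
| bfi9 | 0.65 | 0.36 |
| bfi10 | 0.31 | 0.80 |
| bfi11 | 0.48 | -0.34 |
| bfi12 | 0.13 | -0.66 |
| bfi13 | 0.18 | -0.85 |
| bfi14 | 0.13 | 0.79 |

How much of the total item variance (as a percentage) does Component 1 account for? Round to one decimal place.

11.7%

SS loadings for Component 1 = (-0.06)² + 0.65² + 0.31² + 0.48² + 0.13² + 0.18² + 0.13² = 0.8188
With 7 standardized items, total variance = 7. Proportion = 0.8188/7 = 0.1170 → 11.70%.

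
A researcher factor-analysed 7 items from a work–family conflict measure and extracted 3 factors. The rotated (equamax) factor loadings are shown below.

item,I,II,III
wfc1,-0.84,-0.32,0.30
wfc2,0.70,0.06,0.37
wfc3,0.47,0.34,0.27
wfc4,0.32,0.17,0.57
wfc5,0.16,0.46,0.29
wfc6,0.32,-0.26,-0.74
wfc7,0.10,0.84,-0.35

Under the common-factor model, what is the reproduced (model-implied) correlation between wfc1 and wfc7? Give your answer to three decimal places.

-0.458

r̂ = Σ λ_i·λ_j across factors = (-0.84)(0.10) + (-0.32)(0.84) + (0.30)(-0.35)
  = -0.0840 -0.2688 -0.1050 = -0.4578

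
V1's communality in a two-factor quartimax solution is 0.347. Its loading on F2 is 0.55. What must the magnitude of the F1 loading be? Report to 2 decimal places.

0.21

Under orthogonal rotation h² = Σλ², so λ_F1² = h² − (0.3025) = 0.347 − 0.3025 = 0.0445.
|λ| = √0.0445 = 0.2110.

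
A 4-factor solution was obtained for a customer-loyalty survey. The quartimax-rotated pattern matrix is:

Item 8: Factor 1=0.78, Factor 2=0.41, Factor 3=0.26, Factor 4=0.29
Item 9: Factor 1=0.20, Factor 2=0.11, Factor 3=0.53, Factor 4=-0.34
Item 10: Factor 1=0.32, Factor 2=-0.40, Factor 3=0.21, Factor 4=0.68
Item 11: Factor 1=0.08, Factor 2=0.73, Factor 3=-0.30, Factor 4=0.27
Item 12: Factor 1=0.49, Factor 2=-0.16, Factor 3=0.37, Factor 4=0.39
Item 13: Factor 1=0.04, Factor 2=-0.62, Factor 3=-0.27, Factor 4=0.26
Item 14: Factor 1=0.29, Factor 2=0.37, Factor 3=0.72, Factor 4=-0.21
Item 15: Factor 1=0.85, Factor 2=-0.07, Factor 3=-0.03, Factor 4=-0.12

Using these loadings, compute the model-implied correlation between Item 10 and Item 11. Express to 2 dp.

-0.15

r̂ = Σ λ_i·λ_j across factors = (0.32)(0.08) + (-0.40)(0.73) + (0.21)(-0.30) + (0.68)(0.27)
  = +0.0256 -0.2920 -0.0630 +0.1836 = -0.1458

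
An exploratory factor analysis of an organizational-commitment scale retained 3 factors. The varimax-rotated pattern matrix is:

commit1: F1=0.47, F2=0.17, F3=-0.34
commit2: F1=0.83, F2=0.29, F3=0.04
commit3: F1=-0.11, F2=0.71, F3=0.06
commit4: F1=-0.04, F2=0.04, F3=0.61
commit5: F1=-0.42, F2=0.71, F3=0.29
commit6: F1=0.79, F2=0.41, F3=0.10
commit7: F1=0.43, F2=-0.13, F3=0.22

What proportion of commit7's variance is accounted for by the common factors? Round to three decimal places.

h² = 0.43² + (-0.13)² + 0.22² = 0.1849 + 0.0169 + 0.0484 = 0.2502

0.250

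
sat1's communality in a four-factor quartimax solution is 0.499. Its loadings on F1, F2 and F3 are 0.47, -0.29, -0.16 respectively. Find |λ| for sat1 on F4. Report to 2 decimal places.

0.41

Under orthogonal rotation h² = Σλ², so λ_F4² = h² − (0.3306) = 0.499 − 0.3306 = 0.1684.
|λ| = √0.1684 = 0.4104.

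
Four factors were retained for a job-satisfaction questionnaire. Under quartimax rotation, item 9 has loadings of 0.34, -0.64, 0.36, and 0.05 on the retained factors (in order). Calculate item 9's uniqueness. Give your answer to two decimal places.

h² = 0.34² + (-0.64)² + 0.36² + 0.05² = 0.1156 + 0.4096 + 0.1296 + 0.0025 = 0.6573
Uniqueness u² = 1 − h² = 1 − 0.6573 = 0.3427

0.34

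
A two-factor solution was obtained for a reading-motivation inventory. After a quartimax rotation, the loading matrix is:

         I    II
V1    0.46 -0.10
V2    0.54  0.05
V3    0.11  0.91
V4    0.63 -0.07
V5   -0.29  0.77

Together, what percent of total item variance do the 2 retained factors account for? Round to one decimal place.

48.7%

SS loadings by factor: 0.9963, 1.4384; total = 2.4347.
Total variance with 5 standardized items is 5, so the solution explains 2.4347/5 = 0.4869 = 48.69%.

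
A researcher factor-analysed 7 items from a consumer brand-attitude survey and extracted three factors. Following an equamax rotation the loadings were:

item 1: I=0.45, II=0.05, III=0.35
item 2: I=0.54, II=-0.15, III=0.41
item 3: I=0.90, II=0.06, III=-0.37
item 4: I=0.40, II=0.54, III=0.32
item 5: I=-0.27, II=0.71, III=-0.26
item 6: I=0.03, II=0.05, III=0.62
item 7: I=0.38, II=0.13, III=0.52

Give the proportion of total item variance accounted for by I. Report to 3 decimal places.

0.240

SS loadings for I = 0.45² + 0.54² + 0.90² + 0.40² + (-0.27)² + 0.03² + 0.38² = 1.6823
Proportion of variance = 1.6823 / 7 = 0.2403.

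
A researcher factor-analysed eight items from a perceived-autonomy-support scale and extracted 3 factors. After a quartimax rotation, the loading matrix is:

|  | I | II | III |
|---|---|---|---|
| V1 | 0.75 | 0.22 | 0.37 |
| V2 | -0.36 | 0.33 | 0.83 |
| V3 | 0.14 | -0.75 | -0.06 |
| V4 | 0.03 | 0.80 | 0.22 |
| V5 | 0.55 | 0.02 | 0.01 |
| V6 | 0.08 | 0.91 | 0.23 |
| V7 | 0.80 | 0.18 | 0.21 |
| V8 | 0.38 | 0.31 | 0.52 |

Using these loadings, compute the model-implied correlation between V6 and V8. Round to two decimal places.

r̂ = Σ λ_i·λ_j across factors = (0.08)(0.38) + (0.91)(0.31) + (0.23)(0.52)
  = +0.0304 +0.2821 +0.1196 = 0.4321

0.43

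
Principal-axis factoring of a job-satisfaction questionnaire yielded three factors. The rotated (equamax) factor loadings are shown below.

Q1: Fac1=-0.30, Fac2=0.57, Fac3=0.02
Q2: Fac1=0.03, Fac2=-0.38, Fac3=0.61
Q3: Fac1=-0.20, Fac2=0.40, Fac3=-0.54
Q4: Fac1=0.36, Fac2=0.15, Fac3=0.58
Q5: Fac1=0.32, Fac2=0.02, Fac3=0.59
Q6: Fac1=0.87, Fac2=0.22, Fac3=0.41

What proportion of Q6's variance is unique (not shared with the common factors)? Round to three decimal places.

h² = 0.87² + 0.22² + 0.41² = 0.7569 + 0.0484 + 0.1681 = 0.9734
Uniqueness u² = 1 − h² = 1 − 0.9734 = 0.0266

0.027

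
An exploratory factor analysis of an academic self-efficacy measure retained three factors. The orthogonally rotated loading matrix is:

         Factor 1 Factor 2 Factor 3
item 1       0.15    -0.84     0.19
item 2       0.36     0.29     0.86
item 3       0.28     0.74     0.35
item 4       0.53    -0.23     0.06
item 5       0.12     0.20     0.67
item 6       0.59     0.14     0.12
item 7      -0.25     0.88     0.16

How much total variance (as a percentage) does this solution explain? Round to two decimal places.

Communalities: 0.7642, 0.9533, 0.7485, 0.3374, 0.5033, 0.3821, 0.8625; Σh² = 4.5513.
Total variance with 7 standardized items is 7, so the solution explains 4.5513/7 = 0.6502 = 65.02%.

65.02%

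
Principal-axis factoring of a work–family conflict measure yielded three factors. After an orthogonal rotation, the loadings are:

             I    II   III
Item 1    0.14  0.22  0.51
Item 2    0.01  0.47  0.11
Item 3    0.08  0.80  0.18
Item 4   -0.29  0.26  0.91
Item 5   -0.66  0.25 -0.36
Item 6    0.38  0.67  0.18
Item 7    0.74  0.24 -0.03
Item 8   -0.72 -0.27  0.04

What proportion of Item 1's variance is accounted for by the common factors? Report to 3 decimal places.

0.328

h² = 0.14² + 0.22² + 0.51² = 0.0196 + 0.0484 + 0.2601 = 0.3281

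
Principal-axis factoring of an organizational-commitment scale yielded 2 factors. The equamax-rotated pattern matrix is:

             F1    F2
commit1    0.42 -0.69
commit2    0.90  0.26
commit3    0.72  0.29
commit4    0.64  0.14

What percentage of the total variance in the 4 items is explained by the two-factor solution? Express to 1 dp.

Communalities: 0.6525, 0.8776, 0.6025, 0.4292; Σh² = 2.5618.
Total variance with 4 standardized items is 4, so the solution explains 2.5618/4 = 0.6404 = 64.05%.

64.0%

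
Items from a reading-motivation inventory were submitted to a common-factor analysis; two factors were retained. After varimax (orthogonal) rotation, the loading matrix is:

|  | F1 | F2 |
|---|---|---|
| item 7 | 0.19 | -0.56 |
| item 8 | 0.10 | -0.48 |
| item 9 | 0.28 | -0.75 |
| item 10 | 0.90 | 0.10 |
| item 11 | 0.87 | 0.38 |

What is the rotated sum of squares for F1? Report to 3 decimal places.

1.691

SS loadings for F1 = 0.19² + 0.10² + 0.28² + 0.90² + 0.87² = 0.0361 + 0.0100 + 0.0784 + 0.8100 + 0.7569 = 1.6914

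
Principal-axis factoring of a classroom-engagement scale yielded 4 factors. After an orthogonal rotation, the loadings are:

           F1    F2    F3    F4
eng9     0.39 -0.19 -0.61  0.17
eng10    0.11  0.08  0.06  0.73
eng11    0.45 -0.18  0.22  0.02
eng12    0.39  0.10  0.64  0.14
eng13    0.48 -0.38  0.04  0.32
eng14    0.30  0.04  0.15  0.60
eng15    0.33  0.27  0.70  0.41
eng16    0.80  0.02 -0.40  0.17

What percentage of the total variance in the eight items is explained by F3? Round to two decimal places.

SS loadings for F3 = (-0.61)² + 0.06² + 0.22² + 0.64² + 0.04² + 0.15² + 0.70² + (-0.40)² = 1.5078
With 8 standardized items, total variance = 8. Proportion = 1.5078/8 = 0.1885 → 18.85%.

18.85%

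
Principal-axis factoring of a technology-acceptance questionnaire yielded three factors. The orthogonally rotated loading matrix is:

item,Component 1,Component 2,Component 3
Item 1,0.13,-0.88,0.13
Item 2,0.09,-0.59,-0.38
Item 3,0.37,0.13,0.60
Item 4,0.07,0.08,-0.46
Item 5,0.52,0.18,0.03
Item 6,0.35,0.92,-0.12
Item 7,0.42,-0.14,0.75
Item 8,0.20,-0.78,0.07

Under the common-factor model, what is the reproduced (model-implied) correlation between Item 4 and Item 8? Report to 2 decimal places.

-0.08

r̂ = Σ λ_i·λ_j across factors = (0.07)(0.20) + (0.08)(-0.78) + (-0.46)(0.07)
  = +0.0140 -0.0624 -0.0322 = -0.0806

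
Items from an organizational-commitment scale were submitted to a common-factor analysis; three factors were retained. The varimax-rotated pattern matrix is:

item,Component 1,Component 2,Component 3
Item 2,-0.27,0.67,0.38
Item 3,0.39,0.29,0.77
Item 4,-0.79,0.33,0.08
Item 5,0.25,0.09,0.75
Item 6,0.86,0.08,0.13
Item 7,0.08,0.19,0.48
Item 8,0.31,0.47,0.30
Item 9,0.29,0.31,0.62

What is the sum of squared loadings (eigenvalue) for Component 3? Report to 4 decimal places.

SS loadings for Component 3 = 0.38² + 0.77² + 0.08² + 0.75² + 0.13² + 0.48² + 0.30² + 0.62² = 0.1444 + 0.5929 + 0.0064 + 0.5625 + 0.0169 + 0.2304 + 0.0900 + 0.3844 = 2.0279

2.0279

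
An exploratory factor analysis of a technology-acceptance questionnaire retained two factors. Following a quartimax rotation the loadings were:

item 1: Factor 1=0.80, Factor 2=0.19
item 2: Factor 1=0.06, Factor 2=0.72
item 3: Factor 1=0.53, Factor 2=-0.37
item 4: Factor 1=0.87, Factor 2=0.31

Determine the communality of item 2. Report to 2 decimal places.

h² = 0.06² + 0.72² = 0.0036 + 0.5184 = 0.5220

0.52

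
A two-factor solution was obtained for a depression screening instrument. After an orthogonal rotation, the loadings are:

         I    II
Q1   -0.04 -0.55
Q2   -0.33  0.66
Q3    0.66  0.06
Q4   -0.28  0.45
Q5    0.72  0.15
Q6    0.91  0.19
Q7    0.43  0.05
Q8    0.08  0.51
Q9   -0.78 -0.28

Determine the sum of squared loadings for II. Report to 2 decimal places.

1.34

SS loadings for II = (-0.55)² + 0.66² + 0.06² + 0.45² + 0.15² + 0.19² + 0.05² + 0.51² + (-0.28)² = 0.3025 + 0.4356 + 0.0036 + 0.2025 + 0.0225 + 0.0361 + 0.0025 + 0.2601 + 0.0784 = 1.3438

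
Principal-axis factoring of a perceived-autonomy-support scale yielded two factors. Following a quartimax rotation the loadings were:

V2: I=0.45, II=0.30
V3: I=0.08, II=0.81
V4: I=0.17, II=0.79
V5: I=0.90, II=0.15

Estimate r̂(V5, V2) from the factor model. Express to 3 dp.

r̂ = Σ λ_i·λ_j across factors = (0.90)(0.45) + (0.15)(0.30)
  = +0.4050 +0.0450 = 0.4500

0.450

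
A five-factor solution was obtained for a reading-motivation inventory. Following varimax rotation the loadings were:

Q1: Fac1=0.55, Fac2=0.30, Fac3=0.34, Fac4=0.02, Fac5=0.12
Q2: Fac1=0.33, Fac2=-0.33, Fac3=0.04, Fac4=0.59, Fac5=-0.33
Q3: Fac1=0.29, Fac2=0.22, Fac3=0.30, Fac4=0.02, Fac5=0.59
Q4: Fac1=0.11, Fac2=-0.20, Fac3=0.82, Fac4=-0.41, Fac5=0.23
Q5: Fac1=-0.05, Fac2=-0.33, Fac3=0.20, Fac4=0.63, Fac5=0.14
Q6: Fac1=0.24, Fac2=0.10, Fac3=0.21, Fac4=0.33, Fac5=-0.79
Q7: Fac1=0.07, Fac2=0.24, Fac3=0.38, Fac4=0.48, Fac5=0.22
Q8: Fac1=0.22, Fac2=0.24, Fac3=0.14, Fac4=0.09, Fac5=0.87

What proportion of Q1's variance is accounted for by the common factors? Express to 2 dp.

h² = 0.55² + 0.30² + 0.34² + 0.02² + 0.12² = 0.3025 + 0.0900 + 0.1156 + 0.0004 + 0.0144 = 0.5229

0.52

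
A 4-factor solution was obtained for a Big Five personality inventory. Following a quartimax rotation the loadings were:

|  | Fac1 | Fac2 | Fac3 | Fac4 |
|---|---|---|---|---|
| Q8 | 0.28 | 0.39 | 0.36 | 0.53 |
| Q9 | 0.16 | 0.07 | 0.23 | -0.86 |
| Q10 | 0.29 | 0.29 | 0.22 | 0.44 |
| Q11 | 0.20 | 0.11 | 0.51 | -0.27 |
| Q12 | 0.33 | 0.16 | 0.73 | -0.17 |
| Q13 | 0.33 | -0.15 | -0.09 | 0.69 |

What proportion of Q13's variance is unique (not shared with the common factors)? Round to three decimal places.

h² = 0.33² + (-0.15)² + (-0.09)² + 0.69² = 0.1089 + 0.0225 + 0.0081 + 0.4761 = 0.6156
Uniqueness u² = 1 − h² = 1 − 0.6156 = 0.3844

0.384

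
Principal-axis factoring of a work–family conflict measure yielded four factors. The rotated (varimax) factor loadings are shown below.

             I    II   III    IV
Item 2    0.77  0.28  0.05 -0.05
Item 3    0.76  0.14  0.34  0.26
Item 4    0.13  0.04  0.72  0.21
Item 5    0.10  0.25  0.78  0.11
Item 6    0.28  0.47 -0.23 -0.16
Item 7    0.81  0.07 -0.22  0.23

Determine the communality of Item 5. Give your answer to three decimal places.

0.693

h² = 0.10² + 0.25² + 0.78² + 0.11² = 0.0100 + 0.0625 + 0.6084 + 0.0121 = 0.6930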